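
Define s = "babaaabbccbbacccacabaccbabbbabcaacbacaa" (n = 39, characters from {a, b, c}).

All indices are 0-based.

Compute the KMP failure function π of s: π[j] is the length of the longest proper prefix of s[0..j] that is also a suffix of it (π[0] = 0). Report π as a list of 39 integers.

[0, 0, 1, 2, 0, 0, 1, 1, 0, 0, 1, 1, 2, 0, 0, 0, 0, 0, 0, 1, 2, 0, 0, 1, 2, 3, 1, 1, 2, 3, 0, 0, 0, 0, 1, 2, 0, 0, 0]

π[0] = 0
j=1 s[j]='a': π[1]=0 (border '')
j=2 s[j]='b': π[2]=1 (border 'b')
j=3 s[j]='a': π[3]=2 (border 'ba')
j=4 s[j]='a': k: 2→0; π[4]=0 (border '')
j=5 s[j]='a': π[5]=0 (border '')
j=6 s[j]='b': π[6]=1 (border 'b')
j=7 s[j]='b': k: 1→0; π[7]=1 (border 'b')
j=8 s[j]='c': k: 1→0; π[8]=0 (border '')
j=9 s[j]='c': π[9]=0 (border '')
j=10 s[j]='b': π[10]=1 (border 'b')
j=11 s[j]='b': k: 1→0; π[11]=1 (border 'b')
j=12 s[j]='a': π[12]=2 (border 'ba')
j=13 s[j]='c': k: 2→0; π[13]=0 (border '')
j=14 s[j]='c': π[14]=0 (border '')
j=15 s[j]='c': π[15]=0 (border '')
j=16 s[j]='a': π[16]=0 (border '')
j=17 s[j]='c': π[17]=0 (border '')
j=18 s[j]='a': π[18]=0 (border '')
j=19 s[j]='b': π[19]=1 (border 'b')
j=20 s[j]='a': π[20]=2 (border 'ba')
j=21 s[j]='c': k: 2→0; π[21]=0 (border '')
j=22 s[j]='c': π[22]=0 (border '')
j=23 s[j]='b': π[23]=1 (border 'b')
j=24 s[j]='a': π[24]=2 (border 'ba')
j=25 s[j]='b': π[25]=3 (border 'bab')
j=26 s[j]='b': k: 3→1→0; π[26]=1 (border 'b')
j=27 s[j]='b': k: 1→0; π[27]=1 (border 'b')
j=28 s[j]='a': π[28]=2 (border 'ba')
j=29 s[j]='b': π[29]=3 (border 'bab')
j=30 s[j]='c': k: 3→1→0; π[30]=0 (border '')
j=31 s[j]='a': π[31]=0 (border '')
j=32 s[j]='a': π[32]=0 (border '')
j=33 s[j]='c': π[33]=0 (border '')
j=34 s[j]='b': π[34]=1 (border 'b')
j=35 s[j]='a': π[35]=2 (border 'ba')
j=36 s[j]='c': k: 2→0; π[36]=0 (border '')
j=37 s[j]='a': π[37]=0 (border '')
j=38 s[j]='a': π[38]=0 (border '')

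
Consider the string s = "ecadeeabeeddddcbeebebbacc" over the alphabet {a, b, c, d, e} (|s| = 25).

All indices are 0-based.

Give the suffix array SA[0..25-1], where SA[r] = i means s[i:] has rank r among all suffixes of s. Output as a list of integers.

sorted suffixes:
  #0 SA[0]=6  'abeeddddcbeebebbacc'
  #1 SA[1]=22  'acc'
  #2 SA[2]=2  'adeeabeeddddcbeebebbacc'
  #3 SA[3]=21  'bacc'
  #4 SA[4]=20  'bbacc'
  #5 SA[5]=18  'bebbacc'
  #6 SA[6]=15  'beebebbacc'
  #7 SA[7]=7  'beeddddcbeebebbacc'
  #8 SA[8]=24  'c'
  #9 SA[9]=1  'cadeeabeeddddcbeebebbacc'
  #10 SA[10]=14  'cbeebebbacc'
  #11 SA[11]=23  'cc'
  #12 SA[12]=13  'dcbeebebbacc'
  #13 SA[13]=12  'ddcbeebebbacc'
  #14 SA[14]=11  'dddcbeebebbacc'
  #15 SA[15]=10  'ddddcbeebebbacc'
  #16 SA[16]=3  'deeabeeddddcbeebebbacc'
  #17 SA[17]=5  'eabeeddddcbeebebbacc'
  #18 SA[18]=19  'ebbacc'
  #19 SA[19]=17  'ebebbacc'
  #20 SA[20]=0  'ecadeeabeeddddcbeebebbacc'
  #21 SA[21]=9  'eddddcbeebebbacc'
  #22 SA[22]=4  'eeabeeddddcbeebebbacc'
  #23 SA[23]=16  'eebebbacc'
  #24 SA[24]=8  'eeddddcbeebebbacc'

[6, 22, 2, 21, 20, 18, 15, 7, 24, 1, 14, 23, 13, 12, 11, 10, 3, 5, 19, 17, 0, 9, 4, 16, 8]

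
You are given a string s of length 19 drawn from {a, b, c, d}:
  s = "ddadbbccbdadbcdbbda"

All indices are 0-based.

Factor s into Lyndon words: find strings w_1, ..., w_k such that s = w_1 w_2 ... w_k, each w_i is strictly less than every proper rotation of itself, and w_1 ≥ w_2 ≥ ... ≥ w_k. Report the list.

["d", "d", "adbbccbdadbcdbbd", "a"]

emit factor 1: 'd' (i=0, period=1)
emit factor 2: 'd' (i=1, period=1)
emit factor 3: 'adbbccbdadbcdbbd' (i=2, period=16)
emit factor 4: 'a' (i=18, period=1)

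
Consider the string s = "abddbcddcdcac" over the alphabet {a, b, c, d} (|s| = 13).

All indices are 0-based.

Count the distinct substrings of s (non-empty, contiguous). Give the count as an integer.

79

rank→(start, suffix):
  0 → (0, 'abddbcddcdcac')
  1 → (11, 'ac')
  2 → (4, 'bcddcdcac')
  3 → (1, 'bddbcddcdcac')
  4 → (12, 'c')
  5 → (10, 'cac')
  6 → (8, 'cdcac')
  7 → (5, 'cddcdcac')
  8 → (3, 'dbcddcdcac')
  9 → (9, 'dcac')
  10 → (7, 'dcdcac')
  11 → (2, 'ddbcddcdcac')
  12 → (6, 'ddcdcac')

SA = [0, 11, 4, 1, 12, 10, 8, 5, 3, 9, 7, 2, 6]
rank  pair      lcp
   1  s[0:],s[11:]  1  'a'
   2  s[11:],s[4:]  0  ''
   3  s[4:],s[1:]  1  'b'
   4  s[1:],s[12:]  0  ''
   5  s[12:],s[10:]  1  'c'
   6  s[10:],s[8:]  1  'c'
   7  s[8:],s[5:]  2  'cd'
   8  s[5:],s[3:]  0  ''
   9  s[3:],s[9:]  1  'd'
  10  s[9:],s[7:]  2  'dc'
  11  s[7:],s[2:]  1  'd'
  12  s[2:],s[6:]  2  'dd'

n(n+1)/2 = 13·14/2 = 91
Σ LCP = 0 + 1 + 0 + 1 + 0 + 1 + 1 + 2 + 0 + 1 + 2 + 1 + 2 = 12
distinct = 91 − 12 = 79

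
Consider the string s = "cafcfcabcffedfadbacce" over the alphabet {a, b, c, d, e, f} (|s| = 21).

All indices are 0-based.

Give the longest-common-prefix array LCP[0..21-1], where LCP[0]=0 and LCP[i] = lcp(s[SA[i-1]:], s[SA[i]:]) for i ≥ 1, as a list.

[0, 1, 1, 1, 0, 1, 0, 2, 1, 1, 1, 2, 0, 1, 0, 1, 0, 1, 2, 1, 1]

sorted suffixes:
  #0 SA[0]=6  'abcffedfadbacce'
  #1 SA[1]=17  'acce'
  #2 SA[2]=14  'adbacce'
  #3 SA[3]=1  'afcfcabcffedfadbacce'
  #4 SA[4]=16  'bacce'
  #5 SA[5]=7  'bcffedfadbacce'
  #6 SA[6]=5  'cabcffedfadbacce'
  #7 SA[7]=0  'cafcfcabcffedfadbacce'
  #8 SA[8]=18  'cce'
  #9 SA[9]=19  'ce'
  #10 SA[10]=3  'cfcabcffedfadbacce'
  #11 SA[11]=8  'cffedfadbacce'
  #12 SA[12]=15  'dbacce'
  #13 SA[13]=12  'dfadbacce'
  #14 SA[14]=20  'e'
  #15 SA[15]=11  'edfadbacce'
  #16 SA[16]=13  'fadbacce'
  #17 SA[17]=4  'fcabcffedfadbacce'
  #18 SA[18]=2  'fcfcabcffedfadbacce'
  #19 SA[19]=10  'fedfadbacce'
  #20 SA[20]=9  'ffedfadbacce'

SA = [6, 17, 14, 1, 16, 7, 5, 0, 18, 19, 3, 8, 15, 12, 20, 11, 13, 4, 2, 10, 9]
rank  pair      lcp
   1  s[6:],s[17:]  1  'a'
   2  s[17:],s[14:]  1  'a'
   3  s[14:],s[1:]  1  'a'
   4  s[1:],s[16:]  0  ''
   5  s[16:],s[7:]  1  'b'
   6  s[7:],s[5:]  0  ''
   7  s[5:],s[0:]  2  'ca'
   8  s[0:],s[18:]  1  'c'
   9  s[18:],s[19:]  1  'c'
  10  s[19:],s[3:]  1  'c'
  11  s[3:],s[8:]  2  'cf'
  12  s[8:],s[15:]  0  ''
  13  s[15:],s[12:]  1  'd'
  14  s[12:],s[20:]  0  ''
  15  s[20:],s[11:]  1  'e'
  16  s[11:],s[13:]  0  ''
  17  s[13:],s[4:]  1  'f'
  18  s[4:],s[2:]  2  'fc'
  19  s[2:],s[10:]  1  'f'
  20  s[10:],s[9:]  1  'f'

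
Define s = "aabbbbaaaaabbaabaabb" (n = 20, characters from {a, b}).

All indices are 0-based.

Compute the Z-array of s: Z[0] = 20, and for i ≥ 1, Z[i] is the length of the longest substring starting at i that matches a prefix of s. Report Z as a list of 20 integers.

[20, 1, 0, 0, 0, 0, 2, 2, 2, 4, 1, 0, 0, 3, 1, 0, 4, 1, 0, 0]

Z[0]=20
i=1: outside box; Z[1]=1 extend→box=[1,2)
i=2: outside box; Z[2]=0
i=3: outside box; Z[3]=0
i=4: outside box; Z[4]=0
i=5: outside box; Z[5]=0
i=6: outside box; Z[6]=2 extend→box=[6,8)
i=7: min(r-i=1, Z[1]=1)=1; Z[7]=2 extend→box=[7,9)
i=8: min(r-i=1, Z[1]=1)=1; Z[8]=2 extend→box=[8,10)
i=9: min(r-i=1, Z[1]=1)=1; Z[9]=4 extend→box=[9,13)
i=10: min(r-i=3, Z[1]=1)=1; Z[10]=1
i=11: min(r-i=2, Z[2]=0)=0; Z[11]=0
i=12: min(r-i=1, Z[3]=0)=0; Z[12]=0
i=13: outside box; Z[13]=3 extend→box=[13,16)
i=14: min(r-i=2, Z[1]=1)=1; Z[14]=1
i=15: min(r-i=1, Z[2]=0)=0; Z[15]=0
i=16: outside box; Z[16]=4 extend→box=[16,20)
i=17: min(r-i=3, Z[1]=1)=1; Z[17]=1
i=18: min(r-i=2, Z[2]=0)=0; Z[18]=0
i=19: min(r-i=1, Z[3]=0)=0; Z[19]=0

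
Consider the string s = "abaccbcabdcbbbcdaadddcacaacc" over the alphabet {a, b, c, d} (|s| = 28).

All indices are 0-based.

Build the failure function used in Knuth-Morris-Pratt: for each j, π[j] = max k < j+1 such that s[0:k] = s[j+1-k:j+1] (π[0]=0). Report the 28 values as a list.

[0, 0, 1, 0, 0, 0, 0, 1, 2, 0, 0, 0, 0, 0, 0, 0, 1, 1, 0, 0, 0, 0, 1, 0, 1, 1, 0, 0]

π[0] = 0
j=1 s[j]='b': π[1]=0 (border '')
j=2 s[j]='a': π[2]=1 (border 'a')
j=3 s[j]='c': k: 1→0; π[3]=0 (border '')
j=4 s[j]='c': π[4]=0 (border '')
j=5 s[j]='b': π[5]=0 (border '')
j=6 s[j]='c': π[6]=0 (border '')
j=7 s[j]='a': π[7]=1 (border 'a')
j=8 s[j]='b': π[8]=2 (border 'ab')
j=9 s[j]='d': k: 2→0; π[9]=0 (border '')
j=10 s[j]='c': π[10]=0 (border '')
j=11 s[j]='b': π[11]=0 (border '')
j=12 s[j]='b': π[12]=0 (border '')
j=13 s[j]='b': π[13]=0 (border '')
j=14 s[j]='c': π[14]=0 (border '')
j=15 s[j]='d': π[15]=0 (border '')
j=16 s[j]='a': π[16]=1 (border 'a')
j=17 s[j]='a': k: 1→0; π[17]=1 (border 'a')
j=18 s[j]='d': k: 1→0; π[18]=0 (border '')
j=19 s[j]='d': π[19]=0 (border '')
j=20 s[j]='d': π[20]=0 (border '')
j=21 s[j]='c': π[21]=0 (border '')
j=22 s[j]='a': π[22]=1 (border 'a')
j=23 s[j]='c': k: 1→0; π[23]=0 (border '')
j=24 s[j]='a': π[24]=1 (border 'a')
j=25 s[j]='a': k: 1→0; π[25]=1 (border 'a')
j=26 s[j]='c': k: 1→0; π[26]=0 (border '')
j=27 s[j]='c': π[27]=0 (border '')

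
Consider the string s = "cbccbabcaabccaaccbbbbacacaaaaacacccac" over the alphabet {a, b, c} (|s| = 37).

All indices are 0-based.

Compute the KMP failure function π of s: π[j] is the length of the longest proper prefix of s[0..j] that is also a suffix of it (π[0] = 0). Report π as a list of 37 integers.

[0, 0, 1, 1, 2, 0, 0, 1, 0, 0, 0, 1, 1, 0, 0, 1, 1, 2, 0, 0, 0, 0, 1, 0, 1, 0, 0, 0, 0, 0, 1, 0, 1, 1, 1, 0, 1]

π[0] = 0
j=1 s[j]='b': π[1]=0 (border '')
j=2 s[j]='c': π[2]=1 (border 'c')
j=3 s[j]='c': k: 1→0; π[3]=1 (border 'c')
j=4 s[j]='b': π[4]=2 (border 'cb')
j=5 s[j]='a': k: 2→0; π[5]=0 (border '')
j=6 s[j]='b': π[6]=0 (border '')
j=7 s[j]='c': π[7]=1 (border 'c')
j=8 s[j]='a': k: 1→0; π[8]=0 (border '')
j=9 s[j]='a': π[9]=0 (border '')
j=10 s[j]='b': π[10]=0 (border '')
j=11 s[j]='c': π[11]=1 (border 'c')
j=12 s[j]='c': k: 1→0; π[12]=1 (border 'c')
j=13 s[j]='a': k: 1→0; π[13]=0 (border '')
j=14 s[j]='a': π[14]=0 (border '')
j=15 s[j]='c': π[15]=1 (border 'c')
j=16 s[j]='c': k: 1→0; π[16]=1 (border 'c')
j=17 s[j]='b': π[17]=2 (border 'cb')
j=18 s[j]='b': k: 2→0; π[18]=0 (border '')
j=19 s[j]='b': π[19]=0 (border '')
j=20 s[j]='b': π[20]=0 (border '')
j=21 s[j]='a': π[21]=0 (border '')
j=22 s[j]='c': π[22]=1 (border 'c')
j=23 s[j]='a': k: 1→0; π[23]=0 (border '')
j=24 s[j]='c': π[24]=1 (border 'c')
j=25 s[j]='a': k: 1→0; π[25]=0 (border '')
j=26 s[j]='a': π[26]=0 (border '')
j=27 s[j]='a': π[27]=0 (border '')
j=28 s[j]='a': π[28]=0 (border '')
j=29 s[j]='a': π[29]=0 (border '')
j=30 s[j]='c': π[30]=1 (border 'c')
j=31 s[j]='a': k: 1→0; π[31]=0 (border '')
j=32 s[j]='c': π[32]=1 (border 'c')
j=33 s[j]='c': k: 1→0; π[33]=1 (border 'c')
j=34 s[j]='c': k: 1→0; π[34]=1 (border 'c')
j=35 s[j]='a': k: 1→0; π[35]=0 (border '')
j=36 s[j]='c': π[36]=1 (border 'c')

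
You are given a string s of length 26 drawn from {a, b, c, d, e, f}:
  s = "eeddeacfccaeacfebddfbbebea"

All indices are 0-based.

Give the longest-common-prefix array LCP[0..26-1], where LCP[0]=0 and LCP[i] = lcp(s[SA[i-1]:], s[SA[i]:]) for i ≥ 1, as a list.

sorted suffixes:
  #0 SA[0]=25  'a'
  #1 SA[1]=5  'acfccaeacfebddfbbebea'
  #2 SA[2]=12  'acfebddfbbebea'
  #3 SA[3]=10  'aeacfebddfbbebea'
  #4 SA[4]=20  'bbebea'
  #5 SA[5]=16  'bddfbbebea'
  #6 SA[6]=23  'bea'
  #7 SA[7]=21  'bebea'
  #8 SA[8]=9  'caeacfebddfbbebea'
  #9 SA[9]=8  'ccaeacfebddfbbebea'
  #10 SA[10]=6  'cfccaeacfebddfbbebea'
  #11 SA[11]=13  'cfebddfbbebea'
  #12 SA[12]=2  'ddeacfccaeacfebddfbbebea'
  #13 SA[13]=17  'ddfbbebea'
  #14 SA[14]=3  'deacfccaeacfebddfbbebea'
  #15 SA[15]=18  'dfbbebea'
  #16 SA[16]=24  'ea'
  #17 SA[17]=4  'eacfccaeacfebddfbbebea'
  #18 SA[18]=11  'eacfebddfbbebea'
  #19 SA[19]=15  'ebddfbbebea'
  #20 SA[20]=22  'ebea'
  #21 SA[21]=1  'eddeacfccaeacfebddfbbebea'
  #22 SA[22]=0  'eeddeacfccaeacfebddfbbebea'
  #23 SA[23]=19  'fbbebea'
  #24 SA[24]=7  'fccaeacfebddfbbebea'
  #25 SA[25]=14  'febddfbbebea'

SA = [25, 5, 12, 10, 20, 16, 23, 21, 9, 8, 6, 13, 2, 17, 3, 18, 24, 4, 11, 15, 22, 1, 0, 19, 7, 14]
rank  pair      lcp
   1  s[25:],s[5:]  1  'a'
   2  s[5:],s[12:]  3  'acf'
   3  s[12:],s[10:]  1  'a'
   4  s[10:],s[20:]  0  ''
   5  s[20:],s[16:]  1  'b'
   6  s[16:],s[23:]  1  'b'
   7  s[23:],s[21:]  2  'be'
   8  s[21:],s[9:]  0  ''
   9  s[9:],s[8:]  1  'c'
  10  s[8:],s[6:]  1  'c'
  11  s[6:],s[13:]  2  'cf'
  12  s[13:],s[2:]  0  ''
  13  s[2:],s[17:]  2  'dd'
  14  s[17:],s[3:]  1  'd'
  15  s[3:],s[18:]  1  'd'
  16  s[18:],s[24:]  0  ''
  17  s[24:],s[4:]  2  'ea'
  18  s[4:],s[11:]  4  'eacf'
  19  s[11:],s[15:]  1  'e'
  20  s[15:],s[22:]  2  'eb'
  21  s[22:],s[1:]  1  'e'
  22  s[1:],s[0:]  1  'e'
  23  s[0:],s[19:]  0  ''
  24  s[19:],s[7:]  1  'f'
  25  s[7:],s[14:]  1  'f'

[0, 1, 3, 1, 0, 1, 1, 2, 0, 1, 1, 2, 0, 2, 1, 1, 0, 2, 4, 1, 2, 1, 1, 0, 1, 1]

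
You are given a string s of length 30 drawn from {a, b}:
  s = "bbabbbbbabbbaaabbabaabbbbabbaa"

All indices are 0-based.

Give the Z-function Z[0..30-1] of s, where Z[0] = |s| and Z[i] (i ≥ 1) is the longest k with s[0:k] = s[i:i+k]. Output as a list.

Z[0]=30
i=1: outside box; Z[1]=1 scan→box=[1,2)
i=2: outside box; Z[2]=0
i=3: outside box; Z[3]=2 scan→box=[3,5)
i=4: min(r-i=1, Z[1]=1)=1; Z[4]=2 scan→box=[4,6)
i=5: min(r-i=1, Z[1]=1)=1; Z[5]=2 scan→box=[5,7)
i=6: min(r-i=1, Z[1]=1)=1; Z[6]=6 scan→box=[6,12)
i=7: min(r-i=5, Z[1]=1)=1; Z[7]=1
i=8: min(r-i=4, Z[2]=0)=0; Z[8]=0
i=9: min(r-i=3, Z[3]=2)=2; Z[9]=2
i=10: min(r-i=2, Z[4]=2)=2; Z[10]=3 scan→box=[10,13)
i=11: min(r-i=2, Z[1]=1)=1; Z[11]=1
i=12: min(r-i=1, Z[2]=0)=0; Z[12]=0
i=13: outside box; Z[13]=0
i=14: outside box; Z[14]=0
i=15: outside box; Z[15]=4 scan→box=[15,19)
i=16: min(r-i=3, Z[1]=1)=1; Z[16]=1
i=17: min(r-i=2, Z[2]=0)=0; Z[17]=0
i=18: min(r-i=1, Z[3]=2)=1; Z[18]=1
i=19: outside box; Z[19]=0
i=20: outside box; Z[20]=0
i=21: outside box; Z[21]=2 scan→box=[21,23)
i=22: min(r-i=1, Z[1]=1)=1; Z[22]=2 scan→box=[22,24)
i=23: min(r-i=1, Z[1]=1)=1; Z[23]=5 scan→box=[23,28)
i=24: min(r-i=4, Z[1]=1)=1; Z[24]=1
i=25: min(r-i=3, Z[2]=0)=0; Z[25]=0
i=26: min(r-i=2, Z[3]=2)=2; Z[26]=3 scan→box=[26,29)
i=27: min(r-i=2, Z[1]=1)=1; Z[27]=1
i=28: min(r-i=1, Z[2]=0)=0; Z[28]=0
i=29: outside box; Z[29]=0

[30, 1, 0, 2, 2, 2, 6, 1, 0, 2, 3, 1, 0, 0, 0, 4, 1, 0, 1, 0, 0, 2, 2, 5, 1, 0, 3, 1, 0, 0]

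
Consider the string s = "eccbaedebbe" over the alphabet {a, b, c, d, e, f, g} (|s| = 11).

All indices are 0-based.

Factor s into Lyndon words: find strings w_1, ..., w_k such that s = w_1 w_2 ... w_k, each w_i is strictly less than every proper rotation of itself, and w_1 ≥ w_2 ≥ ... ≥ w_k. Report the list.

emit factor 1: 'e' (i=0, period=1)
emit factor 2: 'c' (i=1, period=1)
emit factor 3: 'c' (i=2, period=1)
emit factor 4: 'b' (i=3, period=1)
emit factor 5: 'aedebbe' (i=4, period=7)

["e", "c", "c", "b", "aedebbe"]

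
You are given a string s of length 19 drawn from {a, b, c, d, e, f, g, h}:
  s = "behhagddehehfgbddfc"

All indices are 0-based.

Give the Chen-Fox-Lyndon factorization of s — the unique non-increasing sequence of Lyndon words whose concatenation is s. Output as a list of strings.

emit factor 1: 'behh' (i=0, period=4)
emit factor 2: 'agddehehfgbddfc' (i=4, period=15)

["behh", "agddehehfgbddfc"]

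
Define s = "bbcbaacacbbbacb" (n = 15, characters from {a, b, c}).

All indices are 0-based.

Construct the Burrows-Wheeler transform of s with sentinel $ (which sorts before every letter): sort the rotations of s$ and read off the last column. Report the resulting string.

bbabcccbbc$baaba

rank  rotation          last
    0  $bbcbaacacbbbacb  b
    1  aacacbbbacb$bbcb  b
    2  acacbbbacb$bbcba  a
    3  acb$bbcbaacacbbb  b
    4  acbbbacb$bbcbaac  c
    5  b$bbcbaacacbbbac  c
    6  baacacbbbacb$bbc  c
    7  bacb$bbcbaacacbb  b
    8  bbacb$bbcbaacacb  b
    9  bbbacb$bbcbaacac  c
   10  bbcbaacacbbbacb$  $
   11  bcbaacacbbbacb$b  b
   12  cacbbbacb$bbcbaa  a
   13  cb$bbcbaacacbbba  a
   14  cbaacacbbbacb$bb  b
   15  cbbbacb$bbcbaaca  a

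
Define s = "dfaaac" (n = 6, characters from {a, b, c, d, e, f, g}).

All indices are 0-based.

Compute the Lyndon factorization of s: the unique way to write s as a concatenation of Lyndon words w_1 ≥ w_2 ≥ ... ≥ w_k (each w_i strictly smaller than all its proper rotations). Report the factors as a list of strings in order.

["df", "aaac"]

emit factor 1: 'df' (i=0, period=2)
emit factor 2: 'aaac' (i=2, period=4)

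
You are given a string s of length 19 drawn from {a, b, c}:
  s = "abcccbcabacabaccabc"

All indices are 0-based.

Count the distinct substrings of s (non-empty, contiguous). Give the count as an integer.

155

rank | idx | suffix
   0 |   7 | abacabaccabc
   1 |  11 | abaccabc
   2 |  16 | abc
   3 |   0 | abcccbcabacabaccabc
   4 |   9 | acabaccabc
   5 |  13 | accabc
   6 |   8 | bacabaccabc
   7 |  12 | baccabc
   8 |  17 | bc
   9 |   5 | bcabacabaccabc
  10 |   1 | bcccbcabacabaccabc
  11 |  18 | c
  12 |   6 | cabacabaccabc
  13 |  10 | cabaccabc
  14 |  15 | cabc
  15 |   4 | cbcabacabaccabc
  16 |  14 | ccabc
  17 |   3 | ccbcabacabaccabc
  18 |   2 | cccbcabacabaccabc

SA = [7, 11, 16, 0, 9, 13, 8, 12, 17, 5, 1, 18, 6, 10, 15, 4, 14, 3, 2]
[i] adj suffixes → lcp
  [1] 7/11 → 4 ('abac')
  [2] 11/16 → 2 ('ab')
  [3] 16/0 → 3 ('abc')
  [4] 0/9 → 1 ('a')
  [5] 9/13 → 2 ('ac')
  [6] 13/8 → 0 ('')
  [7] 8/12 → 3 ('bac')
  [8] 12/17 → 1 ('b')
  [9] 17/5 → 2 ('bc')
  [10] 5/1 → 2 ('bc')
  [11] 1/18 → 0 ('')
  [12] 18/6 → 1 ('c')
  [13] 6/10 → 5 ('cabac')
  [14] 10/15 → 3 ('cab')
  [15] 15/4 → 1 ('c')
  [16] 4/14 → 1 ('c')
  [17] 14/3 → 2 ('cc')
  [18] 3/2 → 2 ('cc')

n(n+1)/2 = 19·20/2 = 190
Σ LCP = 0 + 4 + 2 + 3 + 1 + 2 + 0 + 3 + 1 + 2 + 2 + 0 + 1 + 5 + 3 + 1 + 1 + 2 + 2 = 35
distinct = 190 − 35 = 155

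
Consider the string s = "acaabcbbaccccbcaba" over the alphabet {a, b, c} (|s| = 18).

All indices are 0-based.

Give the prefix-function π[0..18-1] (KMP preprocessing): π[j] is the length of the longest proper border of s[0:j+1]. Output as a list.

π[0] = 0
j=1 s[j]='c': π[1]=0 (border '')
j=2 s[j]='a': π[2]=1 (border 'a')
j=3 s[j]='a': k: 1→0; π[3]=1 (border 'a')
j=4 s[j]='b': k: 1→0; π[4]=0 (border '')
j=5 s[j]='c': π[5]=0 (border '')
j=6 s[j]='b': π[6]=0 (border '')
j=7 s[j]='b': π[7]=0 (border '')
j=8 s[j]='a': π[8]=1 (border 'a')
j=9 s[j]='c': π[9]=2 (border 'ac')
j=10 s[j]='c': k: 2→0; π[10]=0 (border '')
j=11 s[j]='c': π[11]=0 (border '')
j=12 s[j]='c': π[12]=0 (border '')
j=13 s[j]='b': π[13]=0 (border '')
j=14 s[j]='c': π[14]=0 (border '')
j=15 s[j]='a': π[15]=1 (border 'a')
j=16 s[j]='b': k: 1→0; π[16]=0 (border '')
j=17 s[j]='a': π[17]=1 (border 'a')

[0, 0, 1, 1, 0, 0, 0, 0, 1, 2, 0, 0, 0, 0, 0, 1, 0, 1]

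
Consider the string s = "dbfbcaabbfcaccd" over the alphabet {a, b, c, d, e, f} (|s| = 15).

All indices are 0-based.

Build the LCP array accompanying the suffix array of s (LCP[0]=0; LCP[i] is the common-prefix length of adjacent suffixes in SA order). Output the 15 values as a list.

[0, 1, 1, 0, 1, 1, 2, 0, 2, 1, 1, 0, 1, 0, 1]

rank | idx | suffix
   0 |   5 | aabbfcaccd
   1 |   6 | abbfcaccd
   2 |  11 | accd
   3 |   7 | bbfcaccd
   4 |   3 | bcaabbfcaccd
   5 |   1 | bfbcaabbfcaccd
   6 |   8 | bfcaccd
   7 |   4 | caabbfcaccd
   8 |  10 | caccd
   9 |  12 | ccd
  10 |  13 | cd
  11 |  14 | d
  12 |   0 | dbfbcaabbfcaccd
  13 |   2 | fbcaabbfcaccd
  14 |   9 | fcaccd

SA = [5, 6, 11, 7, 3, 1, 8, 4, 10, 12, 13, 14, 0, 2, 9]
[i] adj suffixes → lcp
  [1] 5/6 → 1 ('a')
  [2] 6/11 → 1 ('a')
  [3] 11/7 → 0 ('')
  [4] 7/3 → 1 ('b')
  [5] 3/1 → 1 ('b')
  [6] 1/8 → 2 ('bf')
  [7] 8/4 → 0 ('')
  [8] 4/10 → 2 ('ca')
  [9] 10/12 → 1 ('c')
  [10] 12/13 → 1 ('c')
  [11] 13/14 → 0 ('')
  [12] 14/0 → 1 ('d')
  [13] 0/2 → 0 ('')
  [14] 2/9 → 1 ('f')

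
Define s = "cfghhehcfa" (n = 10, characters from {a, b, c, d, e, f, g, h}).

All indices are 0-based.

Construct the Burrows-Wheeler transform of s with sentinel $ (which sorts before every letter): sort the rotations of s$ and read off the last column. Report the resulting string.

rank  rotation     last
    0  $cfghhehcfa  a
    1  a$cfghhehcf  f
    2  cfa$cfghheh  h
    3  cfghhehcfa$  $
    4  ehcfa$cfghh  h
    5  fa$cfghhehc  c
    6  fghhehcfa$c  c
    7  ghhehcfa$cf  f
    8  hcfa$cfghhe  e
    9  hehcfa$cfgh  h
   10  hhehcfa$cfg  g

afh$hccfehg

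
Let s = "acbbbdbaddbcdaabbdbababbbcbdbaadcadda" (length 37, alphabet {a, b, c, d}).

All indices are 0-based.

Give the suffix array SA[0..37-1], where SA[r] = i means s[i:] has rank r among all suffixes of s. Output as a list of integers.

sorted suffixes:
  #0 SA[0]=36  'a'
  #1 SA[1]=13  'aabbdbababbbcbdbaadcadda'
  #2 SA[2]=29  'aadcadda'
  #3 SA[3]=19  'ababbbcbdbaadcadda'
  #4 SA[4]=21  'abbbcbdbaadcadda'
  #5 SA[5]=14  'abbdbababbbcbdbaadcadda'
  #6 SA[6]=0  'acbbbdbaddbcdaabbdbababbbcbdbaadcadda'
  #7 SA[7]=30  'adcadda'
  #8 SA[8]=33  'adda'
  #9 SA[9]=7  'addbcdaabbdbababbbcbdbaadcadda'
  #10 SA[10]=28  'baadcadda'
  #11 SA[11]=18  'bababbbcbdbaadcadda'
  #12 SA[12]=20  'babbbcbdbaadcadda'
  #13 SA[13]=6  'baddbcdaabbdbababbbcbdbaadcadda'
  #14 SA[14]=22  'bbbcbdbaadcadda'
  #15 SA[15]=2  'bbbdbaddbcdaabbdbababbbcbdbaadcadda'
  #16 SA[16]=23  'bbcbdbaadcadda'
  #17 SA[17]=15  'bbdbababbbcbdbaadcadda'
  #18 SA[18]=3  'bbdbaddbcdaabbdbababbbcbdbaadcadda'
  #19 SA[19]=24  'bcbdbaadcadda'
  #20 SA[20]=10  'bcdaabbdbababbbcbdbaadcadda'
  #21 SA[21]=26  'bdbaadcadda'
  #22 SA[22]=16  'bdbababbbcbdbaadcadda'
  #23 SA[23]=4  'bdbaddbcdaabbdbababbbcbdbaadcadda'
  #24 SA[24]=32  'cadda'
  #25 SA[25]=1  'cbbbdbaddbcdaabbdbababbbcbdbaadcadda'
  #26 SA[26]=25  'cbdbaadcadda'
  #27 SA[27]=11  'cdaabbdbababbbcbdbaadcadda'
  #28 SA[28]=35  'da'
  #29 SA[29]=12  'daabbdbababbbcbdbaadcadda'
  #30 SA[30]=27  'dbaadcadda'
  #31 SA[31]=17  'dbababbbcbdbaadcadda'
  #32 SA[32]=5  'dbaddbcdaabbdbababbbcbdbaadcadda'
  #33 SA[33]=9  'dbcdaabbdbababbbcbdbaadcadda'
  #34 SA[34]=31  'dcadda'
  #35 SA[35]=34  'dda'
  #36 SA[36]=8  'ddbcdaabbdbababbbcbdbaadcadda'

[36, 13, 29, 19, 21, 14, 0, 30, 33, 7, 28, 18, 20, 6, 22, 2, 23, 15, 3, 24, 10, 26, 16, 4, 32, 1, 25, 11, 35, 12, 27, 17, 5, 9, 31, 34, 8]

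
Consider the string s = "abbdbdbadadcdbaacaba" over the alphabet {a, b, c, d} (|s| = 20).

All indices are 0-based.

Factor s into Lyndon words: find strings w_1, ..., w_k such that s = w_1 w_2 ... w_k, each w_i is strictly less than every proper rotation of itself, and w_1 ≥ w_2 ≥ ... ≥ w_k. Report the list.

["abbdbdbadadcdb", "aacab", "a"]

emit factor 1: 'abbdbdbadadcdb' (i=0, period=14)
emit factor 2: 'aacab' (i=14, period=5)
emit factor 3: 'a' (i=19, period=1)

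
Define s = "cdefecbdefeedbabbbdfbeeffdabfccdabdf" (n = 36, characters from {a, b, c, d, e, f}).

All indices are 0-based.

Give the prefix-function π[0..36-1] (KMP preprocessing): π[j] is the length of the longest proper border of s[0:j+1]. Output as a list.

[0, 0, 0, 0, 0, 1, 0, 0, 0, 0, 0, 0, 0, 0, 0, 0, 0, 0, 0, 0, 0, 0, 0, 0, 0, 0, 0, 0, 0, 1, 1, 2, 0, 0, 0, 0]

π[0] = 0
j=1 s[j]='d': π[1]=0 (border '')
j=2 s[j]='e': π[2]=0 (border '')
j=3 s[j]='f': π[3]=0 (border '')
j=4 s[j]='e': π[4]=0 (border '')
j=5 s[j]='c': π[5]=1 (border 'c')
j=6 s[j]='b': k: 1→0; π[6]=0 (border '')
j=7 s[j]='d': π[7]=0 (border '')
j=8 s[j]='e': π[8]=0 (border '')
j=9 s[j]='f': π[9]=0 (border '')
j=10 s[j]='e': π[10]=0 (border '')
j=11 s[j]='e': π[11]=0 (border '')
j=12 s[j]='d': π[12]=0 (border '')
j=13 s[j]='b': π[13]=0 (border '')
j=14 s[j]='a': π[14]=0 (border '')
j=15 s[j]='b': π[15]=0 (border '')
j=16 s[j]='b': π[16]=0 (border '')
j=17 s[j]='b': π[17]=0 (border '')
j=18 s[j]='d': π[18]=0 (border '')
j=19 s[j]='f': π[19]=0 (border '')
j=20 s[j]='b': π[20]=0 (border '')
j=21 s[j]='e': π[21]=0 (border '')
j=22 s[j]='e': π[22]=0 (border '')
j=23 s[j]='f': π[23]=0 (border '')
j=24 s[j]='f': π[24]=0 (border '')
j=25 s[j]='d': π[25]=0 (border '')
j=26 s[j]='a': π[26]=0 (border '')
j=27 s[j]='b': π[27]=0 (border '')
j=28 s[j]='f': π[28]=0 (border '')
j=29 s[j]='c': π[29]=1 (border 'c')
j=30 s[j]='c': k: 1→0; π[30]=1 (border 'c')
j=31 s[j]='d': π[31]=2 (border 'cd')
j=32 s[j]='a': k: 2→0; π[32]=0 (border '')
j=33 s[j]='b': π[33]=0 (border '')
j=34 s[j]='d': π[34]=0 (border '')
j=35 s[j]='f': π[35]=0 (border '')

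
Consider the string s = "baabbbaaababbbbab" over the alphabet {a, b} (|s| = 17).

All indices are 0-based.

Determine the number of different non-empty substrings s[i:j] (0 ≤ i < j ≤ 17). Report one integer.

117

rank→(start, suffix):
  0 → (6, 'aaababbbbab')
  1 → (7, 'aababbbbab')
  2 → (1, 'aabbbaaababbbbab')
  3 → (15, 'ab')
  4 → (8, 'ababbbbab')
  5 → (2, 'abbbaaababbbbab')
  6 → (10, 'abbbbab')
  7 → (16, 'b')
  8 → (5, 'baaababbbbab')
  9 → (0, 'baabbbaaababbbbab')
  10 → (14, 'bab')
  11 → (9, 'babbbbab')
  12 → (4, 'bbaaababbbbab')
  13 → (13, 'bbab')
  14 → (3, 'bbbaaababbbbab')
  15 → (12, 'bbbab')
  16 → (11, 'bbbbab')

SA = [6, 7, 1, 15, 8, 2, 10, 16, 5, 0, 14, 9, 4, 13, 3, 12, 11]
[i] adj suffixes → lcp
  [1] 6/7 → 2 ('aa')
  [2] 7/1 → 3 ('aab')
  [3] 1/15 → 1 ('a')
  [4] 15/8 → 2 ('ab')
  [5] 8/2 → 2 ('ab')
  [6] 2/10 → 4 ('abbb')
  [7] 10/16 → 0 ('')
  [8] 16/5 → 1 ('b')
  [9] 5/0 → 3 ('baa')
  [10] 0/14 → 2 ('ba')
  [11] 14/9 → 3 ('bab')
  [12] 9/4 → 1 ('b')
  [13] 4/13 → 3 ('bba')
  [14] 13/3 → 2 ('bb')
  [15] 3/12 → 4 ('bbba')
  [16] 12/11 → 3 ('bbb')

n(n+1)/2 = 17·18/2 = 153
Σ LCP = 0 + 2 + 3 + 1 + 2 + 2 + 4 + 0 + 1 + 3 + 2 + 3 + 1 + 3 + 2 + 4 + 3 = 36
distinct = 153 − 36 = 117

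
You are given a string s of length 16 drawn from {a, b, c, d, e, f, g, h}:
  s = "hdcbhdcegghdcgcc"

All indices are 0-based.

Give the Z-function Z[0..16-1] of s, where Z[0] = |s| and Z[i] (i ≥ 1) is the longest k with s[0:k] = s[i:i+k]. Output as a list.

Z[0]=16
i=1: outside box; Z[1]=0
i=2: outside box; Z[2]=0
i=3: outside box; Z[3]=0
i=4: outside box; Z[4]=3 scan→box=[4,7)
i=5: min(r-i=2, Z[1]=0)=0; Z[5]=0
i=6: min(r-i=1, Z[2]=0)=0; Z[6]=0
i=7: outside box; Z[7]=0
i=8: outside box; Z[8]=0
i=9: outside box; Z[9]=0
i=10: outside box; Z[10]=3 scan→box=[10,13)
i=11: min(r-i=2, Z[1]=0)=0; Z[11]=0
i=12: min(r-i=1, Z[2]=0)=0; Z[12]=0
i=13: outside box; Z[13]=0
i=14: outside box; Z[14]=0
i=15: outside box; Z[15]=0

[16, 0, 0, 0, 3, 0, 0, 0, 0, 0, 3, 0, 0, 0, 0, 0]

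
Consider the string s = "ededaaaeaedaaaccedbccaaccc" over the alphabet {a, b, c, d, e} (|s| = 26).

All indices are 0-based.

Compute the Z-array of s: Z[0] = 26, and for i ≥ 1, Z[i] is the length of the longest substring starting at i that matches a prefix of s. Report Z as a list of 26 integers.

[26, 0, 2, 0, 0, 0, 0, 1, 0, 2, 0, 0, 0, 0, 0, 0, 2, 0, 0, 0, 0, 0, 0, 0, 0, 0]

Z[0]=26
i=1: i≥r, start 0; Z[1]=0
i=2: i≥r, start 0; Z[2]=2 grow→box=[2,4)
i=3: min(r-i=1, Z[1]=0)=0; Z[3]=0
i=4: i≥r, start 0; Z[4]=0
i=5: i≥r, start 0; Z[5]=0
i=6: i≥r, start 0; Z[6]=0
i=7: i≥r, start 0; Z[7]=1 grow→box=[7,8)
i=8: i≥r, start 0; Z[8]=0
i=9: i≥r, start 0; Z[9]=2 grow→box=[9,11)
i=10: min(r-i=1, Z[1]=0)=0; Z[10]=0
i=11: i≥r, start 0; Z[11]=0
i=12: i≥r, start 0; Z[12]=0
i=13: i≥r, start 0; Z[13]=0
i=14: i≥r, start 0; Z[14]=0
i=15: i≥r, start 0; Z[15]=0
i=16: i≥r, start 0; Z[16]=2 grow→box=[16,18)
i=17: min(r-i=1, Z[1]=0)=0; Z[17]=0
i=18: i≥r, start 0; Z[18]=0
i=19: i≥r, start 0; Z[19]=0
i=20: i≥r, start 0; Z[20]=0
i=21: i≥r, start 0; Z[21]=0
i=22: i≥r, start 0; Z[22]=0
i=23: i≥r, start 0; Z[23]=0
i=24: i≥r, start 0; Z[24]=0
i=25: i≥r, start 0; Z[25]=0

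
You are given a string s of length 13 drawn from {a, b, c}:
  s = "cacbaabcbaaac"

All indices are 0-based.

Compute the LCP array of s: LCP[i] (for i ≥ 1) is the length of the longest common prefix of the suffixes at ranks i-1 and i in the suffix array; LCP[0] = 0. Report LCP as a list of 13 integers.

sorted suffixes:
  #0 SA[0]=9  'aaac'
  #1 SA[1]=4  'aabcbaaac'
  #2 SA[2]=10  'aac'
  #3 SA[3]=5  'abcbaaac'
  #4 SA[4]=11  'ac'
  #5 SA[5]=1  'acbaabcbaaac'
  #6 SA[6]=8  'baaac'
  #7 SA[7]=3  'baabcbaaac'
  #8 SA[8]=6  'bcbaaac'
  #9 SA[9]=12  'c'
  #10 SA[10]=0  'cacbaabcbaaac'
  #11 SA[11]=7  'cbaaac'
  #12 SA[12]=2  'cbaabcbaaac'

SA = [9, 4, 10, 5, 11, 1, 8, 3, 6, 12, 0, 7, 2]
i: (SA[i-1],SA[i]) lcp shared
  1: (9,4) 2 'aa'
  2: (4,10) 2 'aa'
  3: (10,5) 1 'a'
  4: (5,11) 1 'a'
  5: (11,1) 2 'ac'
  6: (1,8) 0 ''
  7: (8,3) 3 'baa'
  8: (3,6) 1 'b'
  9: (6,12) 0 ''
  10: (12,0) 1 'c'
  11: (0,7) 1 'c'
  12: (7,2) 4 'cbaa'

[0, 2, 2, 1, 1, 2, 0, 3, 1, 0, 1, 1, 4]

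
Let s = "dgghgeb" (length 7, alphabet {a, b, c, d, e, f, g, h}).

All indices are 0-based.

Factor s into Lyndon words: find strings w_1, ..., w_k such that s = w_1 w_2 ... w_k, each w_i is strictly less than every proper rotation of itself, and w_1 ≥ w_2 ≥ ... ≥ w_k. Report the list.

["dgghge", "b"]

emit factor 1: 'dgghge' (i=0, period=6)
emit factor 2: 'b' (i=6, period=1)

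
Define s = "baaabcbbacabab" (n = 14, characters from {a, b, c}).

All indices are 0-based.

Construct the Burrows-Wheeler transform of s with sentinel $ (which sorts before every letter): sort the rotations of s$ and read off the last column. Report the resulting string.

rank  rotation         last
    0  $baaabcbbacabab  b
    1  aaabcbbacabab$b  b
    2  aabcbbacabab$ba  a
    3  ab$baaabcbbacab  b
    4  abab$baaabcbbac  c
    5  abcbbacabab$baa  a
    6  acabab$baaabcbb  b
    7  b$baaabcbbacaba  a
    8  baaabcbbacabab$  $
    9  bab$baaabcbbaca  a
   10  bacabab$baaabcb  b
   11  bbacabab$baaabc  c
   12  bcbbacabab$baaa  a
   13  cabab$baaabcbba  a
   14  cbbacabab$baaab  b

bbabcaba$abcaab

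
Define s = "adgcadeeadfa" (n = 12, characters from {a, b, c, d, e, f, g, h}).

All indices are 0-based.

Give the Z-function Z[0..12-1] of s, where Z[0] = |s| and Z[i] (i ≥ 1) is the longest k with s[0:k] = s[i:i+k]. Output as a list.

Z[0]=12
i=1: i≥r, start 0; Z[1]=0
i=2: i≥r, start 0; Z[2]=0
i=3: i≥r, start 0; Z[3]=0
i=4: i≥r, start 0; Z[4]=2 scan→box=[4,6)
i=5: min(r-i=1, Z[1]=0)=0; Z[5]=0
i=6: i≥r, start 0; Z[6]=0
i=7: i≥r, start 0; Z[7]=0
i=8: i≥r, start 0; Z[8]=2 scan→box=[8,10)
i=9: min(r-i=1, Z[1]=0)=0; Z[9]=0
i=10: i≥r, start 0; Z[10]=0
i=11: i≥r, start 0; Z[11]=1 scan→box=[11,12)

[12, 0, 0, 0, 2, 0, 0, 0, 2, 0, 0, 1]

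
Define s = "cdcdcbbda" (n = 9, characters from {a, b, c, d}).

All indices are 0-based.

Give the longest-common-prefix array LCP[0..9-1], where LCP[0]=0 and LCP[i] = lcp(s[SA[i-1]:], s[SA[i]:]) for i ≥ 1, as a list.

[0, 0, 1, 0, 1, 3, 0, 1, 2]

rank→(start, suffix):
  0 → (8, 'a')
  1 → (5, 'bbda')
  2 → (6, 'bda')
  3 → (4, 'cbbda')
  4 → (2, 'cdcbbda')
  5 → (0, 'cdcdcbbda')
  6 → (7, 'da')
  7 → (3, 'dcbbda')
  8 → (1, 'dcdcbbda')

SA = [8, 5, 6, 4, 2, 0, 7, 3, 1]
rank  pair      lcp
   1  s[8:],s[5:]  0  ''
   2  s[5:],s[6:]  1  'b'
   3  s[6:],s[4:]  0  ''
   4  s[4:],s[2:]  1  'c'
   5  s[2:],s[0:]  3  'cdc'
   6  s[0:],s[7:]  0  ''
   7  s[7:],s[3:]  1  'd'
   8  s[3:],s[1:]  2  'dc'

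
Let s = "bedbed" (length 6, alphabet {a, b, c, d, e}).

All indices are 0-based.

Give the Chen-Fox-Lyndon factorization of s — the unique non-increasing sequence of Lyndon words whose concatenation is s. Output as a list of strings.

emit factor 1: 'bed' (i=0, period=3)
emit factor 2: 'bed' (i=3, period=3)

["bed", "bed"]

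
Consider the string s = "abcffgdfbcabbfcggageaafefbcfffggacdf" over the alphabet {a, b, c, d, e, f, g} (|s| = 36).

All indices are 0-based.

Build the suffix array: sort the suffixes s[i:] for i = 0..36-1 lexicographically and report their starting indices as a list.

sorted suffixes:
  #0 SA[0]=20  'aafefbcfffggacdf'
  #1 SA[1]=10  'abbfcggageaafefbcfffggacdf'
  #2 SA[2]=0  'abcffgdfbcabbfcggageaafefbcfffggacdf'
  #3 SA[3]=32  'acdf'
  #4 SA[4]=21  'afefbcfffggacdf'
  #5 SA[5]=17  'ageaafefbcfffggacdf'
  #6 SA[6]=11  'bbfcggageaafefbcfffggacdf'
  #7 SA[7]=8  'bcabbfcggageaafefbcfffggacdf'
  #8 SA[8]=25  'bcfffggacdf'
  #9 SA[9]=1  'bcffgdfbcabbfcggageaafefbcfffggacdf'
  #10 SA[10]=12  'bfcggageaafefbcfffggacdf'
  #11 SA[11]=9  'cabbfcggageaafefbcfffggacdf'
  #12 SA[12]=33  'cdf'
  #13 SA[13]=26  'cfffggacdf'
  #14 SA[14]=2  'cffgdfbcabbfcggageaafefbcfffggacdf'
  #15 SA[15]=14  'cggageaafefbcfffggacdf'
  #16 SA[16]=34  'df'
  #17 SA[17]=6  'dfbcabbfcggageaafefbcfffggacdf'
  #18 SA[18]=19  'eaafefbcfffggacdf'
  #19 SA[19]=23  'efbcfffggacdf'
  #20 SA[20]=35  'f'
  #21 SA[21]=7  'fbcabbfcggageaafefbcfffggacdf'
  #22 SA[22]=24  'fbcfffggacdf'
  #23 SA[23]=13  'fcggageaafefbcfffggacdf'
  #24 SA[24]=22  'fefbcfffggacdf'
  #25 SA[25]=27  'fffggacdf'
  #26 SA[26]=3  'ffgdfbcabbfcggageaafefbcfffggacdf'
  #27 SA[27]=28  'ffggacdf'
  #28 SA[28]=4  'fgdfbcabbfcggageaafefbcfffggacdf'
  #29 SA[29]=29  'fggacdf'
  #30 SA[30]=31  'gacdf'
  #31 SA[31]=16  'gageaafefbcfffggacdf'
  #32 SA[32]=5  'gdfbcabbfcggageaafefbcfffggacdf'
  #33 SA[33]=18  'geaafefbcfffggacdf'
  #34 SA[34]=30  'ggacdf'
  #35 SA[35]=15  'ggageaafefbcfffggacdf'

[20, 10, 0, 32, 21, 17, 11, 8, 25, 1, 12, 9, 33, 26, 2, 14, 34, 6, 19, 23, 35, 7, 24, 13, 22, 27, 3, 28, 4, 29, 31, 16, 5, 18, 30, 15]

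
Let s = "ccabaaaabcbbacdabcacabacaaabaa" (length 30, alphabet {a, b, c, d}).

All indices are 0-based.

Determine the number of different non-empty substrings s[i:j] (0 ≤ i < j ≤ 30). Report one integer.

rank→(start, suffix):
  0 → (29, 'a')
  1 → (28, 'aa')
  2 → (4, 'aaaabcbbacdabcacabacaaabaa')
  3 → (24, 'aaabaa')
  4 → (5, 'aaabcbbacdabcacabacaaabaa')
  5 → (25, 'aabaa')
  6 → (6, 'aabcbbacdabcacabacaaabaa')
  7 → (26, 'abaa')
  8 → (2, 'abaaaabcbbacdabcacabacaaabaa')
  9 → (20, 'abacaaabaa')
  10 → (15, 'abcacabacaaabaa')
  11 → (7, 'abcbbacdabcacabacaaabaa')
  12 → (22, 'acaaabaa')
  13 → (18, 'acabacaaabaa')
  14 → (12, 'acdabcacabacaaabaa')
  15 → (27, 'baa')
  16 → (3, 'baaaabcbbacdabcacabacaaabaa')
  17 → (21, 'bacaaabaa')
  18 → (11, 'bacdabcacabacaaabaa')
  19 → (10, 'bbacdabcacabacaaabaa')
  20 → (16, 'bcacabacaaabaa')
  21 → (8, 'bcbbacdabcacabacaaabaa')
  22 → (23, 'caaabaa')
  23 → (1, 'cabaaaabcbbacdabcacabacaaabaa')
  24 → (19, 'cabacaaabaa')
  25 → (17, 'cacabacaaabaa')
  26 → (9, 'cbbacdabcacabacaaabaa')
  27 → (0, 'ccabaaaabcbbacdabcacabacaaabaa')
  28 → (13, 'cdabcacabacaaabaa')
  29 → (14, 'dabcacabacaaabaa')

SA = [29, 28, 4, 24, 5, 25, 6, 26, 2, 20, 15, 7, 22, 18, 12, 27, 3, 21, 11, 10, 16, 8, 23, 1, 19, 17, 9, 0, 13, 14]
i: (SA[i-1],SA[i]) lcp shared
  1: (29,28) 1 'a'
  2: (28,4) 2 'aa'
  3: (4,24) 3 'aaa'
  4: (24,5) 4 'aaab'
  5: (5,25) 2 'aa'
  6: (25,6) 3 'aab'
  7: (6,26) 1 'a'
  8: (26,2) 4 'abaa'
  9: (2,20) 3 'aba'
  10: (20,15) 2 'ab'
  11: (15,7) 3 'abc'
  12: (7,22) 1 'a'
  13: (22,18) 3 'aca'
  14: (18,12) 2 'ac'
  15: (12,27) 0 ''
  16: (27,3) 3 'baa'
  17: (3,21) 2 'ba'
  18: (21,11) 3 'bac'
  19: (11,10) 1 'b'
  20: (10,16) 1 'b'
  21: (16,8) 2 'bc'
  22: (8,23) 0 ''
  23: (23,1) 2 'ca'
  24: (1,19) 4 'caba'
  25: (19,17) 2 'ca'
  26: (17,9) 1 'c'
  27: (9,0) 1 'c'
  28: (0,13) 1 'c'
  29: (13,14) 0 ''

n(n+1)/2 = 30·31/2 = 465
Σ LCP = 0 + 1 + 2 + 3 + 4 + 2 + 3 + 1 + 4 + 3 + 2 + 3 + 1 + 3 + 2 + 0 + 3 + 2 + 3 + 1 + 1 + 2 + 0 + 2 + 4 + 2 + 1 + 1 + 1 + 0 = 57
distinct = 465 − 57 = 408

408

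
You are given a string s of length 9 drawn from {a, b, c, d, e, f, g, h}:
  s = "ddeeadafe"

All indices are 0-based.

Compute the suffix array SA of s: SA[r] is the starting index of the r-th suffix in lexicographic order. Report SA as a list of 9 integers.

sorted suffixes:
  #0 SA[0]=4  'adafe'
  #1 SA[1]=6  'afe'
  #2 SA[2]=5  'dafe'
  #3 SA[3]=0  'ddeeadafe'
  #4 SA[4]=1  'deeadafe'
  #5 SA[5]=8  'e'
  #6 SA[6]=3  'eadafe'
  #7 SA[7]=2  'eeadafe'
  #8 SA[8]=7  'fe'

[4, 6, 5, 0, 1, 8, 3, 2, 7]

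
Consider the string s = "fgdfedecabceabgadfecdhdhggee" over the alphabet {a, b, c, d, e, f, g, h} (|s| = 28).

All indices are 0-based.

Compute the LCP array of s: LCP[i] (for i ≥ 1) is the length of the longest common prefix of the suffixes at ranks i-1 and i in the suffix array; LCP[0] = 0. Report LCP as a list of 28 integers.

sorted suffixes:
  #0 SA[0]=8  'abceabgadfecdhdhggee'
  #1 SA[1]=12  'abgadfecdhdhggee'
  #2 SA[2]=15  'adfecdhdhggee'
  #3 SA[3]=9  'bceabgadfecdhdhggee'
  #4 SA[4]=13  'bgadfecdhdhggee'
  #5 SA[5]=7  'cabceabgadfecdhdhggee'
  #6 SA[6]=19  'cdhdhggee'
  #7 SA[7]=10  'ceabgadfecdhdhggee'
  #8 SA[8]=5  'decabceabgadfecdhdhggee'
  #9 SA[9]=16  'dfecdhdhggee'
  #10 SA[10]=2  'dfedecabceabgadfecdhdhggee'
  #11 SA[11]=20  'dhdhggee'
  #12 SA[12]=22  'dhggee'
  #13 SA[13]=27  'e'
  #14 SA[14]=11  'eabgadfecdhdhggee'
  #15 SA[15]=6  'ecabceabgadfecdhdhggee'
  #16 SA[16]=18  'ecdhdhggee'
  #17 SA[17]=4  'edecabceabgadfecdhdhggee'
  #18 SA[18]=26  'ee'
  #19 SA[19]=17  'fecdhdhggee'
  #20 SA[20]=3  'fedecabceabgadfecdhdhggee'
  #21 SA[21]=0  'fgdfedecabceabgadfecdhdhggee'
  #22 SA[22]=14  'gadfecdhdhggee'
  #23 SA[23]=1  'gdfedecabceabgadfecdhdhggee'
  #24 SA[24]=25  'gee'
  #25 SA[25]=24  'ggee'
  #26 SA[26]=21  'hdhggee'
  #27 SA[27]=23  'hggee'

SA = [8, 12, 15, 9, 13, 7, 19, 10, 5, 16, 2, 20, 22, 27, 11, 6, 18, 4, 26, 17, 3, 0, 14, 1, 25, 24, 21, 23]
i: (SA[i-1],SA[i]) lcp shared
  1: (8,12) 2 'ab'
  2: (12,15) 1 'a'
  3: (15,9) 0 ''
  4: (9,13) 1 'b'
  5: (13,7) 0 ''
  6: (7,19) 1 'c'
  7: (19,10) 1 'c'
  8: (10,5) 0 ''
  9: (5,16) 1 'd'
  10: (16,2) 3 'dfe'
  11: (2,20) 1 'd'
  12: (20,22) 2 'dh'
  13: (22,27) 0 ''
  14: (27,11) 1 'e'
  15: (11,6) 1 'e'
  16: (6,18) 2 'ec'
  17: (18,4) 1 'e'
  18: (4,26) 1 'e'
  19: (26,17) 0 ''
  20: (17,3) 2 'fe'
  21: (3,0) 1 'f'
  22: (0,14) 0 ''
  23: (14,1) 1 'g'
  24: (1,25) 1 'g'
  25: (25,24) 1 'g'
  26: (24,21) 0 ''
  27: (21,23) 1 'h'

[0, 2, 1, 0, 1, 0, 1, 1, 0, 1, 3, 1, 2, 0, 1, 1, 2, 1, 1, 0, 2, 1, 0, 1, 1, 1, 0, 1]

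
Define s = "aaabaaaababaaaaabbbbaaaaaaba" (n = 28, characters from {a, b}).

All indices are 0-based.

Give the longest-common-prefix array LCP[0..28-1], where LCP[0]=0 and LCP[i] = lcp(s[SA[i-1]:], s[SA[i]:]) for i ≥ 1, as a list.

rank→(start, suffix):
  0 → (27, 'a')
  1 → (20, 'aaaaaaba')
  2 → (21, 'aaaaaba')
  3 → (11, 'aaaaabbbbaaaaaaba')
  4 → (22, 'aaaaba')
  5 → (4, 'aaaababaaaaabbbbaaaaaaba')
  6 → (12, 'aaaabbbbaaaaaaba')
  7 → (23, 'aaaba')
  8 → (0, 'aaabaaaababaaaaabbbbaaaaaaba')
  9 → (5, 'aaababaaaaabbbbaaaaaaba')
  10 → (13, 'aaabbbbaaaaaaba')
  11 → (24, 'aaba')
  12 → (1, 'aabaaaababaaaaabbbbaaaaaaba')
  13 → (6, 'aababaaaaabbbbaaaaaaba')
  14 → (14, 'aabbbbaaaaaaba')
  15 → (25, 'aba')
  16 → (9, 'abaaaaabbbbaaaaaaba')
  17 → (2, 'abaaaababaaaaabbbbaaaaaaba')
  18 → (7, 'ababaaaaabbbbaaaaaaba')
  19 → (15, 'abbbbaaaaaaba')
  20 → (26, 'ba')
  21 → (19, 'baaaaaaba')
  22 → (10, 'baaaaabbbbaaaaaaba')
  23 → (3, 'baaaababaaaaabbbbaaaaaaba')
  24 → (8, 'babaaaaabbbbaaaaaaba')
  25 → (18, 'bbaaaaaaba')
  26 → (17, 'bbbaaaaaaba')
  27 → (16, 'bbbbaaaaaaba')

SA = [27, 20, 21, 11, 22, 4, 12, 23, 0, 5, 13, 24, 1, 6, 14, 25, 9, 2, 7, 15, 26, 19, 10, 3, 8, 18, 17, 16]
i: (SA[i-1],SA[i]) lcp shared
  1: (27,20) 1 'a'
  2: (20,21) 5 'aaaaa'
  3: (21,11) 6 'aaaaab'
  4: (11,22) 4 'aaaa'
  5: (22,4) 6 'aaaaba'
  6: (4,12) 5 'aaaab'
  7: (12,23) 3 'aaa'
  8: (23,0) 5 'aaaba'
  9: (0,5) 5 'aaaba'
  10: (5,13) 4 'aaab'
  11: (13,24) 2 'aa'
  12: (24,1) 4 'aaba'
  13: (1,6) 4 'aaba'
  14: (6,14) 3 'aab'
  15: (14,25) 1 'a'
  16: (25,9) 3 'aba'
  17: (9,2) 6 'abaaaa'
  18: (2,7) 3 'aba'
  19: (7,15) 2 'ab'
  20: (15,26) 0 ''
  21: (26,19) 2 'ba'
  22: (19,10) 6 'baaaaa'
  23: (10,3) 5 'baaaa'
  24: (3,8) 2 'ba'
  25: (8,18) 1 'b'
  26: (18,17) 2 'bb'
  27: (17,16) 3 'bbb'

[0, 1, 5, 6, 4, 6, 5, 3, 5, 5, 4, 2, 4, 4, 3, 1, 3, 6, 3, 2, 0, 2, 6, 5, 2, 1, 2, 3]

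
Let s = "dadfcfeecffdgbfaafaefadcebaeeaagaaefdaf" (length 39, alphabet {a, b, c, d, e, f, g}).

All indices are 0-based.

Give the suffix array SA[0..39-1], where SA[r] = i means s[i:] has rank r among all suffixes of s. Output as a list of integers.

[32, 15, 29, 21, 1, 26, 18, 33, 37, 16, 30, 25, 13, 23, 4, 8, 0, 36, 22, 2, 11, 28, 24, 7, 27, 6, 19, 34, 38, 14, 20, 17, 3, 35, 10, 5, 9, 31, 12]

rank→(start, suffix):
  0 → (32, 'aaefdaf')
  1 → (15, 'aafaefadcebaeeaagaaefdaf')
  2 → (29, 'aagaaefdaf')
  3 → (21, 'adcebaeeaagaaefdaf')
  4 → (1, 'adfcfeecffdgbfaafaefadcebaeeaagaaefdaf')
  5 → (26, 'aeeaagaaefdaf')
  6 → (18, 'aefadcebaeeaagaaefdaf')
  7 → (33, 'aefdaf')
  8 → (37, 'af')
  9 → (16, 'afaefadcebaeeaagaaefdaf')
  10 → (30, 'agaaefdaf')
  11 → (25, 'baeeaagaaefdaf')
  12 → (13, 'bfaafaefadcebaeeaagaaefdaf')
  13 → (23, 'cebaeeaagaaefdaf')
  14 → (4, 'cfeecffdgbfaafaefadcebaeeaagaaefdaf')
  15 → (8, 'cffdgbfaafaefadcebaeeaagaaefdaf')
  16 → (0, 'dadfcfeecffdgbfaafaefadcebaeeaagaaefdaf')
  17 → (36, 'daf')
  18 → (22, 'dcebaeeaagaaefdaf')
  19 → (2, 'dfcfeecffdgbfaafaefadcebaeeaagaaefdaf')
  20 → (11, 'dgbfaafaefadcebaeeaagaaefdaf')
  21 → (28, 'eaagaaefdaf')
  22 → (24, 'ebaeeaagaaefdaf')
  23 → (7, 'ecffdgbfaafaefadcebaeeaagaaefdaf')
  24 → (27, 'eeaagaaefdaf')
  25 → (6, 'eecffdgbfaafaefadcebaeeaagaaefdaf')
  26 → (19, 'efadcebaeeaagaaefdaf')
  27 → (34, 'efdaf')
  28 → (38, 'f')
  29 → (14, 'faafaefadcebaeeaagaaefdaf')
  30 → (20, 'fadcebaeeaagaaefdaf')
  31 → (17, 'faefadcebaeeaagaaefdaf')
  32 → (3, 'fcfeecffdgbfaafaefadcebaeeaagaaefdaf')
  33 → (35, 'fdaf')
  34 → (10, 'fdgbfaafaefadcebaeeaagaaefdaf')
  35 → (5, 'feecffdgbfaafaefadcebaeeaagaaefdaf')
  36 → (9, 'ffdgbfaafaefadcebaeeaagaaefdaf')
  37 → (31, 'gaaefdaf')
  38 → (12, 'gbfaafaefadcebaeeaagaaefdaf')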